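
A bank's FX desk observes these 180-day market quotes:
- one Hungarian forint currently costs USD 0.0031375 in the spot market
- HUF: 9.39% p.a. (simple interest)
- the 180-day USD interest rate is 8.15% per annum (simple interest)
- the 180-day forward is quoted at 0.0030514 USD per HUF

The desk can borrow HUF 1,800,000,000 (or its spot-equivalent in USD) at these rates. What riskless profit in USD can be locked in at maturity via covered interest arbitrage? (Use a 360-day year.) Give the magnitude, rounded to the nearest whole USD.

T = 180/360 years.
Keep in HUF, deliver into the forward: 1,800,000,000·1.046950·0.0030514 = USD 5,750,393.81.
Swap to USD now, deposit: 1,800,000,000·0.0031375·1.040750 = USD 5,877,635.63.
The quoted forward undervalues HUF, so borrow HUF, convert to USD at spot, deposit the USD at 8.15%, and buy HUF forward at 0.0030514 to cover the loan.
Arbitrage profit = |5,750,393.81 − 5,877,635.63| = USD 127,242.

USD 127,242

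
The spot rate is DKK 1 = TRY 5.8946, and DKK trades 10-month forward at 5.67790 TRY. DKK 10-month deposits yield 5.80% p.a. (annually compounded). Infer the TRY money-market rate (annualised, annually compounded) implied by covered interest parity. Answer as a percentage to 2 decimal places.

T = 10/12 years.
F/S = 5.6779/5.8946 = 0.9632375 = (growth of TRY) / (growth of DKK).
The DKK side grows by (1 + 0.0580)^(10/12) = 1.0481048.
That pins the TRY growth at 1.0095738.
r = 1.0095738^(12/10) − 1 = 0.011500 → 1.15%.

1.15%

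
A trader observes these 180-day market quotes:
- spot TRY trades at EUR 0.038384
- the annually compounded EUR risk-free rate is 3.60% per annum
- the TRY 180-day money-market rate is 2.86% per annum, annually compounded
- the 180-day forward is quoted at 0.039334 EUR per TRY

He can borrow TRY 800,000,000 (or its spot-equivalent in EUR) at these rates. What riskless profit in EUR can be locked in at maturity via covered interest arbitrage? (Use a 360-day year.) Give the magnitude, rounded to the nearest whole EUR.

EUR 658,966

T = 180/360 years.
Route A — deposit TRY, sell forward: 800,000,000 × 1.0141991915 × 0.039334 = EUR 31,914,008.80.
Route B — convert at spot, deposit EUR: 800,000,000 × 0.038384 × 1.017840852 = EUR 31,255,042.61.
The quoted forward overvalues TRY, so borrow EUR, buy TRY at spot, deposit the TRY at 2.86%, and sell the proceeds forward at 0.039334.
Arbitrage profit = |31,914,008.80 − 31,255,042.61| = EUR 658,966.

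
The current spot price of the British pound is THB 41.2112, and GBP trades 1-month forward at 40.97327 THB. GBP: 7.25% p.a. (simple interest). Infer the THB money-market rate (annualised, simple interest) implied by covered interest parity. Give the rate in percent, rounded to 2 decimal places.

0.28%

T = 1/12 years.
CIP gives F = S · g_THB/g_GBP, so g_THB/g_GBP = 40.97327/41.2112 = 0.9942266.
GBP growth factor: 1 + 0.0725×1/12 = 1.0060417.
Hence g_THB = 1.0002334.
(1.0002334 − 1)/T = 0.002801, i.e. 0.28%.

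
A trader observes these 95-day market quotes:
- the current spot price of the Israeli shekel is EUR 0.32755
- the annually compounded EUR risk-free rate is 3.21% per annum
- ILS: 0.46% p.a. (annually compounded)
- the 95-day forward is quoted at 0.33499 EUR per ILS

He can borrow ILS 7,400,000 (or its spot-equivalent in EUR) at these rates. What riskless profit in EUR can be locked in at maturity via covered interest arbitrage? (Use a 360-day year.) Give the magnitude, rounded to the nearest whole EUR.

T = 95/360 years.
Keep in ILS, deliver into the forward: 7,400,000·1.001211839·0.33499 = EUR 2,481,930.06.
Swap to EUR now, deposit: 7,400,000·0.32755·1.008372573 = EUR 2,444,164.03.
The quoted forward overvalues ILS, so borrow EUR, buy ILS at spot, deposit the ILS at 0.46%, and sell the proceeds forward at 0.33499.
The gap between the two covered legs is EUR 37,766.

EUR 37,766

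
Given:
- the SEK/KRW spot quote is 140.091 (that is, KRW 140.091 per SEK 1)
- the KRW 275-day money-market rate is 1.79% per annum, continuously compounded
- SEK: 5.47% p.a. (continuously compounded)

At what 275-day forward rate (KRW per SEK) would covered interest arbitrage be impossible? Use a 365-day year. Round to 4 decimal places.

136.2602

T = 275/365 years.
KRW accumulates by e^(0.0179×275/365) = 1.013577652.
SEK accumulates by e^(0.0547×275/365) = 1.042073344.
Forward (KRW per SEK) = 140.091 × 1.013577652 / 1.042073344 = 136.260185.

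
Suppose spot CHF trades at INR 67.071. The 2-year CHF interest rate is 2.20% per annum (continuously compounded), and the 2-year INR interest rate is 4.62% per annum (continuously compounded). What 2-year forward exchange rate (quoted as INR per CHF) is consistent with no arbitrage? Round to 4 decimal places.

T = 2 years.
INR accumulates by e^(0.0462×2) = 1.09680346.
CHF growth factor: e^(0.0220×2) = 1.04498235.
So F = 67.071 × 1.09680346 / 1.04498235 = 70.397079 (INR/CHF).

70.3971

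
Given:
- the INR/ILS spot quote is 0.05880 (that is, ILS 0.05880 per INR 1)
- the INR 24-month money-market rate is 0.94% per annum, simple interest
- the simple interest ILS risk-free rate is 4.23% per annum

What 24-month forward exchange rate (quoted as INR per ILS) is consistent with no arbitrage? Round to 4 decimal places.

T = 2 years.
Growth of 1 ILS over T: 1 + 0.0423×2 = 1.084600.
INR accumulates by 1 + 0.0094×2 = 1.018800.
Forward (ILS per INR) = 0.0588 × 1.084600 / 1.018800 = 0.062597644.
Quoted the other way: 1/0.062597644 = 15.9750 INR per ILS.

15.9750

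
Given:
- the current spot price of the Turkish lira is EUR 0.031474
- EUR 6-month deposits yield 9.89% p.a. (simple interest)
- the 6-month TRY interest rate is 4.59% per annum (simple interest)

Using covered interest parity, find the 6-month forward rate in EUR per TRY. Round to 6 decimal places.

T = 6/12 years.
EUR accumulates by 1 + 0.0989×6/12 = 1.049450.
TRY accumulates by 1 + 0.0459×6/12 = 1.022950.
CIP: F = S · (grow EUR)/(grow TRY) = 0.031474 × 1.049450/1.022950 = 0.03228935 EUR per TRY.

0.032289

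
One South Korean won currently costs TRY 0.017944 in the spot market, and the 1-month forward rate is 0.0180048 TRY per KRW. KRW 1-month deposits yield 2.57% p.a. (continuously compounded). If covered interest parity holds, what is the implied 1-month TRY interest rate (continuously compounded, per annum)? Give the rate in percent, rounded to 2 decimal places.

6.63%

T = 1/12 years.
CIP gives F = S · g_TRY/g_KRW, so g_TRY/g_KRW = 0.0180048/0.017944 = 1.0033883.
The KRW side grows by e^(0.0257×1/12) = 1.002144.
That pins the TRY growth at 1.0055396.
r = ln(1.0055396)/(1/12) = 0.066292 → 6.63%.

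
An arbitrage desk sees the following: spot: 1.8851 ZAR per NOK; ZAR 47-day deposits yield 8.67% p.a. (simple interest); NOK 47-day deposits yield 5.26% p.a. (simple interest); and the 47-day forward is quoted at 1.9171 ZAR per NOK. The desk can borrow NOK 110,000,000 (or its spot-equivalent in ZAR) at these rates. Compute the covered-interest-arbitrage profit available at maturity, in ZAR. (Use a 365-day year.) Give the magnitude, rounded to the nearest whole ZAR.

ZAR 2,633,328

T = 47/365 years.
Keep in NOK, deliver into the forward: 110,000,000·1.00677315068·1.9171 = ZAR 212,309,328.79.
Swap to ZAR now, deposit: 110,000,000·1.8851·1.01116410959 = ZAR 209,676,000.93.
The quoted forward overvalues NOK, so borrow ZAR, buy NOK at spot, deposit the NOK at 5.26%, and sell the proceeds forward at 1.9171.
The gap between the two covered legs is ZAR 2,633,328.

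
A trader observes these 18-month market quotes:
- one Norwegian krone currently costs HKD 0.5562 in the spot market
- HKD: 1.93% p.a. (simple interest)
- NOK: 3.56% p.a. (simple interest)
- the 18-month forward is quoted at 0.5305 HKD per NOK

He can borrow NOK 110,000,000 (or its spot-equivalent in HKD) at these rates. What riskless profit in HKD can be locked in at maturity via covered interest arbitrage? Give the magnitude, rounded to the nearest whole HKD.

HKD 1,482,062

T = 18/12 years.
Keep in NOK, deliver into the forward: 110,000,000·1.053400·0.5305 = HKD 61,471,157.00.
Swap to HKD now, deposit: 110,000,000·0.5562·1.028950 = HKD 62,953,218.90.
The quoted forward undervalues NOK, so borrow NOK, convert to HKD at spot, deposit the HKD at 1.93%, and buy NOK forward at 0.5305 to cover the loan.
Profit = 62,953,218.90 − 61,471,157.00 = HKD 1,482,062.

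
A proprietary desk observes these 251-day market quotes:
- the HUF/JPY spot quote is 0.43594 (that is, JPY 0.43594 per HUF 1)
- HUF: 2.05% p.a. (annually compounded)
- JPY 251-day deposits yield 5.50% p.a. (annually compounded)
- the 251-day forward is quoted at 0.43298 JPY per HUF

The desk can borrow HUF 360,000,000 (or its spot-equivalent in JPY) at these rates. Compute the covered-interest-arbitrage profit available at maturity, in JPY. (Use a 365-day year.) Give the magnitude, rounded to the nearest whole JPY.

T = 251/365 years.
Invest the HUF and cover forward: 360,000,000 × 1.01405252971 × 0.43298 = JPY 158,063,207.15.
Convert at spot and invest in JPY: 360,000,000 × 0.43594 × 1.03750463979 = JPY 162,824,318.16.
The quoted forward undervalues HUF, so borrow HUF, convert to JPY at spot, deposit the JPY at 5.50%, and buy HUF forward at 0.43298 to cover the loan.
Arbitrage profit = |158,063,207.15 − 162,824,318.16| = JPY 4,761,111.

JPY 4,761,111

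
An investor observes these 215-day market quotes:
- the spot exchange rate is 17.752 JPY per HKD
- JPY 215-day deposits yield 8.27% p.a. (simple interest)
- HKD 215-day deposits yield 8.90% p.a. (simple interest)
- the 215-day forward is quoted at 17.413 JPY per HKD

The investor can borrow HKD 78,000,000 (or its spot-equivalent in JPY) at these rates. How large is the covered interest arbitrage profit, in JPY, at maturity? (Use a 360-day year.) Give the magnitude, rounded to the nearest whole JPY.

JPY 22,637,698

T = 215/360 years.
Invest the HKD and cover forward: 78,000,000 × 1.053152777778 × 17.413 = JPY 1,430,406,846.92.
Convert at spot and invest in JPY: 78,000,000 × 17.752 × 1.049390277778 = JPY 1,453,044,544.47.
The quoted forward undervalues HKD, so borrow HKD, convert to JPY at spot, deposit the JPY at 8.27%, and buy HKD forward at 17.413 to cover the loan.
Profit = 1,453,044,544.47 − 1,430,406,846.92 = JPY 22,637,698.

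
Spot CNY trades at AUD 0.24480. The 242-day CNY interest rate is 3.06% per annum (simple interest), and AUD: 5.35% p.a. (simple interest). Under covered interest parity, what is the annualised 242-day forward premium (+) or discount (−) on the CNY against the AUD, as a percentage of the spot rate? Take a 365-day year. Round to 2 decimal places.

+2.24%

T = 242/365 years.
No-arbitrage forward: 0.2448 × 1.0354712 / 1.0202882 = 0.24844289 AUD/CNY.
Annualised premium = (F − S)/S × (1/T) = (0.24844289 − 0.2448)/0.2448 ÷ (242/365) = 2.24%.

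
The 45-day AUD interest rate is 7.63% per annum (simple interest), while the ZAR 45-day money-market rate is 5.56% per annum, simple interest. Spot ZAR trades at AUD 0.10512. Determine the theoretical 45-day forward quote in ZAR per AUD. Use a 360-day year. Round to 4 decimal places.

T = 45/360 years.
Growth of 1 AUD over T: 1 + 0.0763×45/360 = 1.0095375.
ZAR accumulates by 1 + 0.0556×45/360 = 1.006950.
CIP: F = S · (grow AUD)/(grow ZAR) = 0.10512 × 1.0095375/1.006950 = 0.1053901 AUD per ZAR.
Invert for ZAR per AUD: 1 / 0.1053901 = 9.4886.

9.4886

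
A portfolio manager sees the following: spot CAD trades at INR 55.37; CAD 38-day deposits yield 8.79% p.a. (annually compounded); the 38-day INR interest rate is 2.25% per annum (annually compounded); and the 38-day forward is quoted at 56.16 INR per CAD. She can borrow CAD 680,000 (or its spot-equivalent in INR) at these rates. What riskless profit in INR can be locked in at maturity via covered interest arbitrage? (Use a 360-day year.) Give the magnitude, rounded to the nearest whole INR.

T = 38/360 years.
Invest the CAD and cover forward: 680,000 × 1.0089326345 × 56.16 = INR 38,529,926.59.
Convert at spot and invest in INR: 680,000 × 55.37 × 1.0023514357 = INR 37,740,135.32.
The quoted forward overvalues CAD, so borrow INR, buy CAD at spot, deposit the CAD at 8.79%, and sell the proceeds forward at 56.16.
The gap between the two covered legs is INR 789,791.

INR 789,791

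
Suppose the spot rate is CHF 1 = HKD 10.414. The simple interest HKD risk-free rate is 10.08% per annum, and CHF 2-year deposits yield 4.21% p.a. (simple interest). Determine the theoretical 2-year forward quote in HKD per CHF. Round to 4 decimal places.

T = 2 years.
HKD accumulates by 1 + 0.1008×2 = 1.201600.
CHF growth factor: 1 + 0.0421×2 = 1.084200.
CIP: F = S · (grow HKD)/(grow CHF) = 10.414 × 1.201600/1.084200 = 11.541655 HKD per CHF.

11.5417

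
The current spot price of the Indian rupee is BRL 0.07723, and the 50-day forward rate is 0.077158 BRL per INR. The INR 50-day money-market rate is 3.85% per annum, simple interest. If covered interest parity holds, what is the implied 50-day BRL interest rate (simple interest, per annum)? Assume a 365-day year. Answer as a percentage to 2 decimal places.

3.17%

T = 50/365 years.
F/S = 0.077158/0.07723 = 0.9990677 = (growth of BRL) / (growth of INR).
The INR side grows by 1 + 0.0385×50/365 = 1.005274.
That pins the BRL growth at 1.0043368.
r = (1.0043368 − 1)/(50/365) = 0.031659 → 3.17%.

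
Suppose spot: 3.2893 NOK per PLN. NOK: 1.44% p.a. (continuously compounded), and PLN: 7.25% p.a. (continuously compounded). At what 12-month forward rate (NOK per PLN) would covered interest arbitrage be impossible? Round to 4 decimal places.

3.1036

T = 1 year.
Growth of 1 NOK over T: e^(0.0144×1) = 1.0145042.
PLN growth factor: e^(0.0725×1) = 1.0751928.
CIP: F = S · (grow NOK)/(grow PLN) = 3.2893 × 1.0145042/1.0751928 = 3.103637 NOK per PLN.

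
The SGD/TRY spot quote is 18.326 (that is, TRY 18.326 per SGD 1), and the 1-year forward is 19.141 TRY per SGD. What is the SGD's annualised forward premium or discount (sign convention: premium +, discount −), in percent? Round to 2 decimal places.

+4.45%

T = 1 year.
Period premium: (19.141 − 18.326)/18.326 = 0.0444723.
×(1/T) gives 4.45% p.a.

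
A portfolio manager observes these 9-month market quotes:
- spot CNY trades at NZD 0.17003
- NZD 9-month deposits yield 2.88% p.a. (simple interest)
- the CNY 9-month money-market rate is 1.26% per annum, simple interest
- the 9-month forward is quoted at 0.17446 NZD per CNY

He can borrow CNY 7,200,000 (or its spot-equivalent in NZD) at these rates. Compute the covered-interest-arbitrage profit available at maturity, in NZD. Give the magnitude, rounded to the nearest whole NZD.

T = 9/12 years.
Route A — deposit CNY, sell forward: 7,200,000 × 1.009450 × 0.17446 = NZD 1,267,982.26.
Route B — convert at spot, deposit NZD: 7,200,000 × 0.17003 × 1.021600 = NZD 1,250,659.07.
The quoted forward overvalues CNY, so borrow NZD, buy CNY at spot, deposit the CNY at 1.26%, and sell the proceeds forward at 0.17446.
Profit = 1,267,982.26 − 1,250,659.07 = NZD 17,323.

NZD 17,323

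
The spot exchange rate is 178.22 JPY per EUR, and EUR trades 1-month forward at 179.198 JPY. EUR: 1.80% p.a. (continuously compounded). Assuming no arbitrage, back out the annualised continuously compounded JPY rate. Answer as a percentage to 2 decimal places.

8.37%

T = 1/12 years.
By CIP, F/S equals the JPY-to-EUR growth ratio: 179.198/178.22 = 1.0054876.
EUR growth factor: e^(0.0180×1/12) = 1.0015011.
Hence g_JPY = 1.0069969.
Take logs: ln 1.0069969 / (1/12) = 0.083670, so 8.37%.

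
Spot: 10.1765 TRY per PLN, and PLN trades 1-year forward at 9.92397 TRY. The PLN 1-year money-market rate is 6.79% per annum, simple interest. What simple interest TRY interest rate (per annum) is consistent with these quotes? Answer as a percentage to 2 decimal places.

4.14%

T = 1 year.
By CIP, F/S equals the TRY-to-PLN growth ratio: 9.92397/10.1765 = 0.9751850.
PLN growth factor: 1 + 0.0679×1 = 1.067900.
That pins the TRY growth at 1.0414001.
(1.0414001 − 1)/T = 0.041400, i.e. 4.14%.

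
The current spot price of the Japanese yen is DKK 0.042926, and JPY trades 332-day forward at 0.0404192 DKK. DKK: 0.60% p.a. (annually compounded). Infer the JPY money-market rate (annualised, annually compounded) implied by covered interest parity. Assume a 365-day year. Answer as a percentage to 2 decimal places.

T = 332/365 years.
F/S = 0.0404192/0.042926 = 0.9416018 = (growth of DKK) / (growth of JPY).
The DKK side grows by (1 + 0.0060)^(332/365) = 1.0054561.
So the JPY growth factor = 1.0678145.
r = 1.0678145^(365/332) − 1 = 0.074801 → 7.48%.

7.48%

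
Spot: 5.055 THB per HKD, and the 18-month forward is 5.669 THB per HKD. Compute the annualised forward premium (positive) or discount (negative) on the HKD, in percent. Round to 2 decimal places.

T = 18/12 years.
HKD trades forward at +12.14639% vs spot over the period.
×(1/T) gives 8.10% p.a.

+8.10%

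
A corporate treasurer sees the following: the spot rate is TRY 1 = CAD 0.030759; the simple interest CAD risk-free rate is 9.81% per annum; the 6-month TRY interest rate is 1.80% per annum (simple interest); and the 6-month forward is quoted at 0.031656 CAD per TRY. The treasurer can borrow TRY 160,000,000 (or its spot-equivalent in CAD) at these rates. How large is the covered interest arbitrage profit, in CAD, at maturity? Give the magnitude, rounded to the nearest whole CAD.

T = 6/12 years.
Route A — deposit TRY, sell forward: 160,000,000 × 1.009000 × 0.031656 = CAD 5,110,544.64.
Route B — convert at spot, deposit CAD: 160,000,000 × 0.030759 × 1.049050 = CAD 5,162,836.63.
The quoted forward undervalues TRY, so borrow TRY, convert to CAD at spot, deposit the CAD at 9.81%, and buy TRY forward at 0.031656 to cover the loan.
Profit = 5,162,836.63 − 5,110,544.64 = CAD 52,292.

CAD 52,292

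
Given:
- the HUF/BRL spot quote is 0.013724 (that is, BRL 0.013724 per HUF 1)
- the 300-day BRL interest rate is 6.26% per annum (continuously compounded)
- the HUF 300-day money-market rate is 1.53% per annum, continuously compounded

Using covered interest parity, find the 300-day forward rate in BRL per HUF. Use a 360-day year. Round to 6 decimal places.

T = 300/360 years.
BRL accumulates by e^(0.0626×300/360) = 1.0535513.
Growth of 1 HUF over T: e^(0.0153×300/360) = 1.0128316.
CIP: F = S · (grow BRL)/(grow HUF) = 0.013724 × 1.0535513/1.0128316 = 0.01427576 BRL per HUF.

0.014276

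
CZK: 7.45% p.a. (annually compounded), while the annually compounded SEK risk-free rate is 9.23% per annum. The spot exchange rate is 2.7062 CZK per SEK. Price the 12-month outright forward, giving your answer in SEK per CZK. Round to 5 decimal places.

T = 1 year.
CZK growth factor: (1 + 0.0745)^1 = 1.074500.
SEK growth factor: (1 + 0.0923)^1 = 1.092300.
So F = 2.7062 × 1.074500 / 1.092300 = 2.662100 (CZK/SEK).
Quoted the other way: 1/2.662100 = 0.37564 SEK per CZK.

0.37564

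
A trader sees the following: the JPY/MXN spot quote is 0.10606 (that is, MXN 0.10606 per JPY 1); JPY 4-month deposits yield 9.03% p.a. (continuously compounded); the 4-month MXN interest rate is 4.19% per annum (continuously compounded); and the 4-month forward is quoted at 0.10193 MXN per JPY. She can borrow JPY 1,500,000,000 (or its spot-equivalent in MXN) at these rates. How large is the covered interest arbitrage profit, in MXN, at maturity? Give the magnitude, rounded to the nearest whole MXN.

T = 4/12 years.
Keep in JPY, deliver into the forward: 1,500,000,000·1.03055758456·0.10193 = MXN 157,567,101.89.
Swap to MXN now, deposit: 1,500,000,000·0.10606·1.01406465622 = MXN 161,327,546.16.
The quoted forward undervalues JPY, so borrow JPY, convert to MXN at spot, deposit the MXN at 4.19%, and buy JPY forward at 0.10193 to cover the loan.
Profit = 161,327,546.16 − 157,567,101.89 = MXN 3,760,444.

MXN 3,760,444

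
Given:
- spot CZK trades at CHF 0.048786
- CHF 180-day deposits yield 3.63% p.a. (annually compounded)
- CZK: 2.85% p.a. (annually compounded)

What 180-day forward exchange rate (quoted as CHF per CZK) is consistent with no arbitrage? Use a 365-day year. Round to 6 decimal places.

T = 180/365 years.
CHF accumulates by (1 + 0.0363)^(180/365) = 1.0177396.
CZK accumulates by (1 + 0.0285)^(180/365) = 1.0139547.
CIP: F = S · (grow CHF)/(grow CZK) = 0.048786 × 1.0177396/1.0139547 = 0.04896811 CHF per CZK.

0.048968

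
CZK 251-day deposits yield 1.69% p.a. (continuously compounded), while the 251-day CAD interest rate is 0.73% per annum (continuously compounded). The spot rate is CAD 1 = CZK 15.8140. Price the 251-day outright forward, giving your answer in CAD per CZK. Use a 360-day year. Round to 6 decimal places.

0.062813

T = 251/360 years.
CZK growth factor: e^(0.0169×251/360) = 1.0118527.
CAD growth factor: e^(0.0073×251/360) = 1.0051027.
So F = 15.814 × 1.0118527 / 1.0051027 = 15.92020 (CZK/CAD).
Invert for CAD per CZK: 1 / 15.92020 = 0.062813.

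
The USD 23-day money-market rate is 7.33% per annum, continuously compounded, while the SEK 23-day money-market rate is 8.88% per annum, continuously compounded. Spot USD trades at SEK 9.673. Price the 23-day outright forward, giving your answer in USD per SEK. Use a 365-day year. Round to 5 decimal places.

T = 23/365 years.
Growth of 1 SEK over T: e^(0.0888×23/365) = 1.0056113.
Growth of 1 USD over T: e^(0.0733×23/365) = 1.0046296.
Forward (SEK per USD) = 9.673 × 1.0056113 / 1.0046296 = 9.682452.
Quoted the other way: 1/9.682452 = 0.10328 USD per SEK.

0.10328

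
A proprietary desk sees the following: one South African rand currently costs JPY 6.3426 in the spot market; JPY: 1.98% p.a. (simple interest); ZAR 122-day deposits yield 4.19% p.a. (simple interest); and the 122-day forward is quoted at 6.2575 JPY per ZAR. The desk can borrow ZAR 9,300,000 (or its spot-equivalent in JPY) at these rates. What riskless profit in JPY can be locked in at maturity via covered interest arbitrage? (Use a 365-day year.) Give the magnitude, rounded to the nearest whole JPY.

T = 122/365 years.
Invest the ZAR and cover forward: 9,300,000 × 1.0140049315 × 6.2575 = JPY 59,009,763.49.
Convert at spot and invest in JPY: 9,300,000 × 6.3426 × 1.0066180822 = JPY 59,376,555.39.
The quoted forward undervalues ZAR, so borrow ZAR, convert to JPY at spot, deposit the JPY at 1.98%, and buy ZAR forward at 6.2575 to cover the loan.
Arbitrage profit = |59,009,763.49 − 59,376,555.39| = JPY 366,792.

JPY 366,792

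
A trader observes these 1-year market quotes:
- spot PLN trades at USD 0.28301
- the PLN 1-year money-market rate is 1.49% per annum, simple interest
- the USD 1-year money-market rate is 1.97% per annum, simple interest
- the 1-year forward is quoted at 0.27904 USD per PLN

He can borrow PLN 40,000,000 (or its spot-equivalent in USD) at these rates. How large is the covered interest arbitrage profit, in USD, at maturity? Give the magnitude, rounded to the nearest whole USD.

T = 1 year.
Invest the PLN and cover forward: 40,000,000 × 1.014900 × 0.27904 = USD 11,327,907.84.
Convert at spot and invest in USD: 40,000,000 × 0.28301 × 1.019700 = USD 11,543,411.88.
The quoted forward undervalues PLN, so borrow PLN, convert to USD at spot, deposit the USD at 1.97%, and buy PLN forward at 0.27904 to cover the loan.
The gap between the two covered legs is USD 215,504.

USD 215,504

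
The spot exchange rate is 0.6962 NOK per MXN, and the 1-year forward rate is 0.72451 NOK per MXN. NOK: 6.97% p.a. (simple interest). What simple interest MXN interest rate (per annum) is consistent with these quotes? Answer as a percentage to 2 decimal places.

2.79%

T = 1 year.
By CIP, F/S equals the NOK-to-MXN growth ratio: 0.72451/0.6962 = 1.0406636.
The NOK side grows by 1 + 0.0697×1 = 1.069700.
So the MXN growth factor = 1.0279018.
r = (1.0279018 − 1)/1 = 0.027902 → 2.79%.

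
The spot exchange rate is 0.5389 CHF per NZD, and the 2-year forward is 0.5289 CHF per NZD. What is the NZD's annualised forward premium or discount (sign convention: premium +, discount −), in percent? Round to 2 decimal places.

-0.93%

T = 2 years.
Period premium: (0.5289 − 0.5389)/0.5389 = -0.0185563.
Per annum: -0.0185563 / 2 = -0.009278 = -0.93%.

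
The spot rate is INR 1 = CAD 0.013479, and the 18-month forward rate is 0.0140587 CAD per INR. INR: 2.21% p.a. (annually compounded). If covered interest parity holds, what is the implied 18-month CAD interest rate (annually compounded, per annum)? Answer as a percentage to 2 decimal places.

5.12%

T = 18/12 years.
CIP gives F = S · g_CAD/g_INR, so g_CAD/g_INR = 0.0140587/0.013479 = 1.0430076.
The INR side grows by (1 + 0.0221)^(18/12) = 1.0333325.
So the CAD growth factor = 1.0777737.
Annualise: 1.0777737^(12/18) − 1 = 0.051199 = 5.12%.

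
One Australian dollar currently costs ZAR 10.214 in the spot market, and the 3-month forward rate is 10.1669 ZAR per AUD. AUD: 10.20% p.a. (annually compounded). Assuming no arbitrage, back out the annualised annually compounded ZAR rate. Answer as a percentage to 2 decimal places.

8.18%

T = 3/12 years.
By CIP, F/S equals the ZAR-to-AUD growth ratio: 10.1669/10.214 = 0.9953887.
AUD growth factor: (1 + 0.1020)^(3/12) = 1.0245789.
That pins the ZAR growth at 1.0198543.
Annualise: 1.0198543^(12/3) − 1 = 0.081814 = 8.18%.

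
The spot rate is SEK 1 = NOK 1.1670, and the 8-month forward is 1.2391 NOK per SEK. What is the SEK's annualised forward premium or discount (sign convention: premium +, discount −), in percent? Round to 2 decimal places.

+9.27%

T = 8/12 years.
SEK trades forward at +6.17823% vs spot over the period.
×(1/T) gives 9.27% p.a.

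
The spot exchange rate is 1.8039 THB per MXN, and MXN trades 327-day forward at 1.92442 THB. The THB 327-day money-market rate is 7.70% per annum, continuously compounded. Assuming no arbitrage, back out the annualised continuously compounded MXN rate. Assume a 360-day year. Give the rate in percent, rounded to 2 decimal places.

0.58%

T = 327/360 years.
By CIP, F/S equals the THB-to-MXN growth ratio: 1.92442/1.8039 = 1.0668108.
The THB side grows by e^(0.0770×327/360) = 1.0724456.
So the MXN growth factor = 1.0052819.
r = ln(1.0052819)/(327/360) = 0.005800 → 0.58%.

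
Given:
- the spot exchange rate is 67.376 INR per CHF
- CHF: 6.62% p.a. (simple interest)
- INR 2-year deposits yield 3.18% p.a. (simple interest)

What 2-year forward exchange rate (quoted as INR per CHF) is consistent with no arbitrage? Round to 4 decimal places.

T = 2 years.
Growth of 1 INR over T: 1 + 0.0318×2 = 1.063600.
CHF accumulates by 1 + 0.0662×2 = 1.132400.
Forward (INR per CHF) = 67.376 × 1.063600 / 1.132400 = 63.282509.

63.2825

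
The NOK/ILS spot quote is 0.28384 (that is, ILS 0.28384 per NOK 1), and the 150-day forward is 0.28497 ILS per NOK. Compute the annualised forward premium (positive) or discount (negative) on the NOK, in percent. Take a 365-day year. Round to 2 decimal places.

T = 150/365 years.
NOK trades forward at +0.39811% vs spot over the period.
Annualise by dividing by T: 0.0039811 / (150/365) = 0.009687 → 0.97%.

+0.97%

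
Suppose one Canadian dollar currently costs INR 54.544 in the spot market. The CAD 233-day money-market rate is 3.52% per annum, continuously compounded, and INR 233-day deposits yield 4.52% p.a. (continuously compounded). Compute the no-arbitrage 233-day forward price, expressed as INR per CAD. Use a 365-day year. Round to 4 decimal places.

T = 233/365 years.
Growth of 1 INR over T: e^(0.0452×233/365) = 1.029274.
Growth of 1 CAD over T: e^(0.0352×233/365) = 1.02272449.
So F = 54.544 × 1.029274 / 1.02272449 = 54.893299 (INR/CAD).

54.8933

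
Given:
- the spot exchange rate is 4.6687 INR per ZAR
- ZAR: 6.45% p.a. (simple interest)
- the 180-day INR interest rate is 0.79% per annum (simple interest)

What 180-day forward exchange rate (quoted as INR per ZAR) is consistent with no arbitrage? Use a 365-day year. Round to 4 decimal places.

4.5424

T = 180/365 years.
Growth of 1 INR over T: 1 + 0.0079×180/365 = 1.0038959.
ZAR accumulates by 1 + 0.0645×180/365 = 1.0318082.
CIP: F = S · (grow INR)/(grow ZAR) = 4.6687 × 1.0038959/1.0318082 = 4.542403 INR per ZAR.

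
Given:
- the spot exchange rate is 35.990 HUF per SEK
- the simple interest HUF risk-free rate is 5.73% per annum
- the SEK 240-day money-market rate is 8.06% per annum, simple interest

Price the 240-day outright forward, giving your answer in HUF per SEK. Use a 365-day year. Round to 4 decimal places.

35.4664

T = 240/365 years.
Growth of 1 HUF over T: 1 + 0.0573×240/365 = 1.03767671.
Growth of 1 SEK over T: 1 + 0.0806×240/365 = 1.05299726.
So F = 35.99 × 1.03767671 / 1.05299726 = 35.466365 (HUF/SEK).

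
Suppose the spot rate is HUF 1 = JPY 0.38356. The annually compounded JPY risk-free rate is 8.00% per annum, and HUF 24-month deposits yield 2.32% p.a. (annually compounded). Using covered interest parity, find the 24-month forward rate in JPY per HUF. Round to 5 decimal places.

T = 2 years.
Growth of 1 JPY over T: (1 + 0.0800)^2 = 1.166400.
HUF accumulates by (1 + 0.0232)^2 = 1.0469382.
Forward (JPY per HUF) = 0.38356 × 1.166400 / 1.0469382 = 0.4273264.

0.42733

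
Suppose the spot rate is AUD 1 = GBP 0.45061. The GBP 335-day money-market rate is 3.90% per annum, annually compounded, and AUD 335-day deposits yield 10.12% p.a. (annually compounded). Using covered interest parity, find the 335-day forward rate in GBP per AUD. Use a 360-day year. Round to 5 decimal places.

0.42688

T = 335/360 years.
GBP growth factor: (1 + 0.0390)^(335/360) = 1.0362432.
AUD growth factor: (1 + 0.1012)^(335/360) = 1.0938527.
So F = 0.45061 × 1.0362432 / 1.0938527 = 0.4268779 (GBP/AUD).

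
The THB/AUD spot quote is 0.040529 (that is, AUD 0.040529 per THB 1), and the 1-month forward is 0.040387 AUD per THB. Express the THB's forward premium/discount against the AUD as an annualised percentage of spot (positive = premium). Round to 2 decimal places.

-4.20%

T = 1/12 years.
(F − S)/S = (0.040387 − 0.040529)/0.040529 = -0.0035037.
Per annum: -0.0035037 / (1/12) = -0.042044 = -4.20%.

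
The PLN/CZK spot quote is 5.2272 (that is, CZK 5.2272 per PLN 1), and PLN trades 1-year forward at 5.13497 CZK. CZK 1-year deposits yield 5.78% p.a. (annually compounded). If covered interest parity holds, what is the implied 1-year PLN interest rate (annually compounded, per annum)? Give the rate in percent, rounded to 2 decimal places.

T = 1 year.
CIP gives F = S · g_CZK/g_PLN, so g_CZK/g_PLN = 5.13497/5.2272 = 0.9823558.
The CZK side grows by (1 + 0.0578)^1 = 1.057800.
Hence g_PLN = 1.0767993.
r = 1.0767993^(1/1) − 1 = 0.076799 → 7.68%.

7.68%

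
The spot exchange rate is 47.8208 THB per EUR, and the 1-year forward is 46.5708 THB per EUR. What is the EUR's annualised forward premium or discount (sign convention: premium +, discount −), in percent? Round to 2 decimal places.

-2.61%

T = 1 year.
Period premium: (46.5708 − 47.8208)/47.8208 = -0.0261393.
Annualise by dividing by T: -0.0261393 / 1 = -0.026139 → -2.61%.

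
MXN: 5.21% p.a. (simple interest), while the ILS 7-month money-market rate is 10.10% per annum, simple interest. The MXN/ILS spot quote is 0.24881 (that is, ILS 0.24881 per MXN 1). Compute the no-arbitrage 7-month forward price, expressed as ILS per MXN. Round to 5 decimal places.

T = 7/12 years.
Growth of 1 ILS over T: 1 + 0.1010×7/12 = 1.0589167.
MXN accumulates by 1 + 0.0521×7/12 = 1.0303917.
So F = 0.24881 × 1.0589167 / 1.0303917 = 0.2556980 (ILS/MXN).

0.25570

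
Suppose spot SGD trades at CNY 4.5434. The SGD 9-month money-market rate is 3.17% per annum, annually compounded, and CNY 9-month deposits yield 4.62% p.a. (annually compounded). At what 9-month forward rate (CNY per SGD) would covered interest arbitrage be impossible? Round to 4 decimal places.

T = 9/12 years.
CNY growth factor: (1 + 0.0462)^(9/12) = 1.0344537.
SGD growth factor: (1 + 0.0317)^(9/12) = 1.023682.
Forward (CNY per SGD) = 4.5434 × 1.0344537 / 1.023682 = 4.591208.

4.5912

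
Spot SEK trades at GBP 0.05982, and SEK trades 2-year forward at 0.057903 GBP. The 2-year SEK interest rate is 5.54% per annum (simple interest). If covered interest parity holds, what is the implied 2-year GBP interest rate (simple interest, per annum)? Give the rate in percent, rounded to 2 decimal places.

3.76%

T = 2 years.
F/S = 0.057903/0.05982 = 0.9679539 = (growth of GBP) / (growth of SEK).
SEK growth factor: 1 + 0.0554×2 = 1.110800.
That pins the GBP growth at 1.0752032.
(1.0752032 − 1)/T = 0.037602, i.e. 3.76%.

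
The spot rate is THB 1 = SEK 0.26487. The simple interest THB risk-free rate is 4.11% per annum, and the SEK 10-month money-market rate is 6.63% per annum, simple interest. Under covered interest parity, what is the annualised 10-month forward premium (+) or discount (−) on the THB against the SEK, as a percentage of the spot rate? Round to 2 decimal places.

T = 10/12 years.
F = S · g_SEK/g_THB = 0.26487 × 1.055250/1.034250 = 0.27024807.
(F − S)/S ÷ T = (0.27024807 − 0.26487)/0.26487/(10/12) = 0.024365 → 2.44%.

+2.44%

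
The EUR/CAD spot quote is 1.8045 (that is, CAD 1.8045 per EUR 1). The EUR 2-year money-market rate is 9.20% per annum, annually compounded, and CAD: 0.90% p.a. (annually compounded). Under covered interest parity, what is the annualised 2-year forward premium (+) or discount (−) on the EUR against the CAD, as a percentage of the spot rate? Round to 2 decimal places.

T = 2 years.
CIP forward (CAD per EUR) = 1.8045 × 1.018081/1.192464 = 1.5406144.
(F − S)/S ÷ T = (1.5406144 − 1.8045)/1.8045/2 = -0.073119 → -7.31%.

-7.31%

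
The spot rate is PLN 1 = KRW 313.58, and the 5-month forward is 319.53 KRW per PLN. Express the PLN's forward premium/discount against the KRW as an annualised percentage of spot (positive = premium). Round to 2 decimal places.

T = 5/12 years.
PLN trades forward at +1.89744% vs spot over the period.
Per annum: 0.0189744 / (5/12) = 0.045539 = 4.55%.

+4.55%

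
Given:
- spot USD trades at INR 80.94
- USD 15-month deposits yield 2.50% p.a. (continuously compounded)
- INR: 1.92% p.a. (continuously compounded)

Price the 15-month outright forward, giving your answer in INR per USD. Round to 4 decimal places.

80.3553

T = 15/12 years.
INR growth factor: e^(0.0192×15/12) = 1.02429032.
USD accumulates by e^(0.0250×15/12) = 1.03174341.
Forward (INR per USD) = 80.94 × 1.02429032 / 1.03174341 = 80.355307.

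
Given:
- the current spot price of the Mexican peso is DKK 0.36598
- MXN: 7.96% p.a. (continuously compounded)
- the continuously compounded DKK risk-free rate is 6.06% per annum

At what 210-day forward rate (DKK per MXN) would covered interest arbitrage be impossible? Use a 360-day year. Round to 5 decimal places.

T = 210/360 years.
DKK growth factor: e^(0.0606×210/360) = 1.0359822.
MXN accumulates by e^(0.0796×210/360) = 1.0475282.
CIP: F = S · (grow DKK)/(grow MXN) = 0.36598 × 1.0359822/1.0475282 = 0.3619461 DKK per MXN.

0.36195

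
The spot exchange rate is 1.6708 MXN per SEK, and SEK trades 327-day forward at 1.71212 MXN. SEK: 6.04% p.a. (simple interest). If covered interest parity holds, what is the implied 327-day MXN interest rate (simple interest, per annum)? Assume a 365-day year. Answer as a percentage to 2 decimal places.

8.95%

T = 327/365 years.
F/S = 1.71212/1.6708 = 1.0247307 = (growth of MXN) / (growth of SEK).
The SEK side grows by 1 + 0.0604×327/365 = 1.0541118.
So the MXN growth factor = 1.0801807.
(1.0801807 − 1)/T = 0.089498, i.e. 8.95%.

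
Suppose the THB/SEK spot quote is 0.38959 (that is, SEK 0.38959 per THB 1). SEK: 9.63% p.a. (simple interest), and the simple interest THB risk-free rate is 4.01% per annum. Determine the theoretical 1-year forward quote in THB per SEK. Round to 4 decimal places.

T = 1 year.
SEK growth factor: 1 + 0.0963×1 = 1.096300.
Growth of 1 THB over T: 1 + 0.0401×1 = 1.040100.
CIP: F = S · (grow SEK)/(grow THB) = 0.38959 × 1.096300/1.040100 = 0.4106408 SEK per THB.
Quoted the other way: 1/0.4106408 = 2.4352 THB per SEK.

2.4352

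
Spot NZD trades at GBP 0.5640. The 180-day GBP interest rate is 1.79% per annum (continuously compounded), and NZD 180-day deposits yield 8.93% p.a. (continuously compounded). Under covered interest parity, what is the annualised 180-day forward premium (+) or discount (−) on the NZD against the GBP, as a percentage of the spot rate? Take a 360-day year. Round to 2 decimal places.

T = 180/360 years.
No-arbitrage forward: 0.564 × 1.0089902 / 1.0456618 = 0.5442204 GBP/NZD.
(F − S)/S ÷ T = (0.5442204 − 0.564)/0.564/(180/360) = -0.070140 → -7.01%.

-7.01%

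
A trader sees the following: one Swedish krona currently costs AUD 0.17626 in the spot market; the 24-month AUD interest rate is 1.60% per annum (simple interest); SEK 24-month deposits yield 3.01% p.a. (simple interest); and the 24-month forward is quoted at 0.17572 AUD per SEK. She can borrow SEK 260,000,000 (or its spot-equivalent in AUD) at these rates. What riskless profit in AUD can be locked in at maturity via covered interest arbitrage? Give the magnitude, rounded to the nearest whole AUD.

T = 2 years.
Keep in SEK, deliver into the forward: 260,000,000·1.060200·0.17572 = AUD 48,437,569.44.
Swap to AUD now, deposit: 260,000,000·0.17626·1.032000 = AUD 47,294,083.20.
The quoted forward overvalues SEK, so borrow AUD, buy SEK at spot, deposit the SEK at 3.01%, and sell the proceeds forward at 0.17572.
Arbitrage profit = |48,437,569.44 − 47,294,083.20| = AUD 1,143,486.

AUD 1,143,486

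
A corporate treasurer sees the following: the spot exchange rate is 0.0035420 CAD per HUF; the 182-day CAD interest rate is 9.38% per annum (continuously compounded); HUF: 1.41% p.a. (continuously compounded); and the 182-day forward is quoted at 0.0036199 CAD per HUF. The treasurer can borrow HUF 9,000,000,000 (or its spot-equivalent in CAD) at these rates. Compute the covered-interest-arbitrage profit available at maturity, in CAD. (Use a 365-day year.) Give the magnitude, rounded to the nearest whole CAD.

T = 182/365 years.
Keep in HUF, deliver into the forward: 9,000,000,000·1.0070554582·0.0036199 = CAD 32,808,960.48.
Swap to CAD now, deposit: 9,000,000,000·0.0035420·1.0478825477 = CAD 33,404,399.86.
The quoted forward undervalues HUF, so borrow HUF, convert to CAD at spot, deposit the CAD at 9.38%, and buy HUF forward at 0.0036199 to cover the loan.
The gap between the two covered legs is CAD 595,439.

CAD 595,439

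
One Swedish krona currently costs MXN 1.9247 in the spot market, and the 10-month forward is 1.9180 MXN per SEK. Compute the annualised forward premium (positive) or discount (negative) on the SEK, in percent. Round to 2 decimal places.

T = 10/12 years.
(F − S)/S = (1.9180 − 1.9247)/1.9247 = -0.0034811.
Per annum: -0.0034811 / (10/12) = -0.004177 = -0.42%.

-0.42%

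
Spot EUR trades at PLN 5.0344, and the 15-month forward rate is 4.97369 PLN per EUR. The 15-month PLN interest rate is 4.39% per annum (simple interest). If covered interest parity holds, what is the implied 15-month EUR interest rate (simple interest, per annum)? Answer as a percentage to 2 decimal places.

5.42%

T = 15/12 years.
By CIP, F/S equals the PLN-to-EUR growth ratio: 4.97369/5.0344 = 0.9879410.
PLN growth factor: 1 + 0.0439×15/12 = 1.054875.
So the EUR growth factor = 1.067751.
r = (1.067751 − 1)/(15/12) = 0.054201 → 5.42%.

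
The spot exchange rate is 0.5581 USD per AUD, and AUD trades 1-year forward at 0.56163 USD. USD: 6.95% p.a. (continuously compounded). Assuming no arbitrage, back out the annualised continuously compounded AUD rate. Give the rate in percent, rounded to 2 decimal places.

T = 1 year.
By CIP, F/S equals the USD-to-AUD growth ratio: 0.56163/0.5581 = 1.0063250.
USD growth factor: e^(0.0695×1) = 1.0719721.
That pins the AUD growth at 1.0652345.
Take logs: ln 1.0652345 / 1 = 0.063195, so 6.32%.

6.32%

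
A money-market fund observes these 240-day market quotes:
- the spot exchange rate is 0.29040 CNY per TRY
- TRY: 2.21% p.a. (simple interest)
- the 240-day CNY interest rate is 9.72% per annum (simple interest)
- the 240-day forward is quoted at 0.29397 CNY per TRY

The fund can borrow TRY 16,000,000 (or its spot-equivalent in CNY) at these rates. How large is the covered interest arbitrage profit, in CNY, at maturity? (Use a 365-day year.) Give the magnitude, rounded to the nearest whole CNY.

T = 240/365 years.
Keep in TRY, deliver into the forward: 16,000,000·1.014531507·0.29397 = CNY 4,771,869.23.
Swap to CNY now, deposit: 16,000,000·0.29040·1.063912329 = CNY 4,943,362.25.
The quoted forward undervalues TRY, so borrow TRY, convert to CNY at spot, deposit the CNY at 9.72%, and buy TRY forward at 0.29397 to cover the loan.
Arbitrage profit = |4,771,869.23 − 4,943,362.25| = CNY 171,493.

CNY 171,493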